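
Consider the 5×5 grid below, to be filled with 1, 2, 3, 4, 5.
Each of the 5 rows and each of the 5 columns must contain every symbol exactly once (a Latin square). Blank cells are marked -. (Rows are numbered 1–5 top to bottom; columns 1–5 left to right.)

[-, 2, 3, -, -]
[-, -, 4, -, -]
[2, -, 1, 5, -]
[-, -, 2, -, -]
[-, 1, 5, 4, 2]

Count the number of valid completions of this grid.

3

Row 1, column 1: eliminating its row and column leaves {1, 4, 5}.
Row 1, column 4: eliminating its row and column leaves {1}.
Row 1, column 5: eliminating its row and column leaves {1, 4, 5}.
Row 2, column 1: eliminating its row and column leaves {1, 3, 5}.
Row 2, column 2: eliminating its row and column leaves {3, 5}.
Row 2, column 4: eliminating its row and column leaves {1, 2, 3}.
Row 2, column 5: eliminating its row and column leaves {1, 3, 5}.
Row 3, column 2: eliminating its row and column leaves {3, 4}.
Row 3, column 5: eliminating its row and column leaves {3, 4}.
Row 4, column 1: eliminating its row and column leaves {1, 3, 4, 5}.
Row 4, column 2: eliminating its row and column leaves {3, 4, 5}.
Row 4, column 4: eliminating its row and column leaves {1, 3}.
Row 4, column 5: eliminating its row and column leaves {1, 3, 4, 5}.
Row 5, column 1: eliminating its row and column leaves {3}.
Enumerating the assignments across these blanks that avoid any row or column repeat gives 3 completions.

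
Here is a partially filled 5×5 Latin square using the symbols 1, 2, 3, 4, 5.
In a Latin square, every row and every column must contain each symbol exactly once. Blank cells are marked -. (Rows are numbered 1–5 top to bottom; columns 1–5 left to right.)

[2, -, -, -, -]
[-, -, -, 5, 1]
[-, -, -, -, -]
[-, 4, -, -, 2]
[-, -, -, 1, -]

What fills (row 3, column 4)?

Row 4, column 4: row 4 has {2, 4} and column 4 has {1, 5}, leaving only 3.
Row 1, column 4: row 1 has {2} and column 4 has {1, 3, 5}, leaving only 4.
Row 3 already has {} and column 4 already has {1, 3, 4, 5}, so row 3, column 4 must be 2.

2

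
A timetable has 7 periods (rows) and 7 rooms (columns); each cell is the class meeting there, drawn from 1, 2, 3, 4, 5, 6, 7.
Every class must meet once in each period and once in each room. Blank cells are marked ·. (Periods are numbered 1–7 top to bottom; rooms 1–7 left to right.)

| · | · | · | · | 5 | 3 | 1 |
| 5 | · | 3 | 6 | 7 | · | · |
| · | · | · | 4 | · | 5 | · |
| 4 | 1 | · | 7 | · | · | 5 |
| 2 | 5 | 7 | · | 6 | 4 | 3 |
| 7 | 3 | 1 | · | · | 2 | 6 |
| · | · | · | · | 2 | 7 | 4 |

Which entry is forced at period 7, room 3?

Period 1, room 1: period 1 has {1, 3, 5} and room 1 has {2, 4, 5, 7}, leaving only 6.
Period 1, room 4: period 1 has {1, 3, 5, 6} and room 4 has {4, 6, 7}, leaving only 2.
Period 1, room 3: period 1 has {1, 2, 3, 5, 6} and room 3 has {1, 3, 7}, leaving only 4.
Period 1, room 2: period 1 has {1, 2, 3, 4, 5, 6} and room 2 has {1, 3, 5}, leaving only 7.
Period 2, room 6: period 2 has {3, 5, 6, 7} and room 6 has {2, 3, 4, 5, 7}, leaving only 1.
Period 2, room 7: period 2 has {1, 3, 5, 6, 7} and room 7 has {1, 3, 4, 5, 6}, leaving only 2.
Period 2, room 2: period 2 has {1, 2, 3, 5, 6, 7} and room 2 has {1, 3, 5, 7}, leaving only 4.
Period 3, room 7: period 3 has {4, 5} and room 7 has {1, 2, 3, 4, 5, 6}, leaving only 7.
Period 4, room 5: period 4 has {1, 4, 5, 7} and room 5 has {2, 5, 6, 7}, leaving only 3.
Period 3, room 5: period 3 has {4, 5, 7} and room 5 has {2, 3, 5, 6, 7}, leaving only 1.
Period 3, room 1: period 3 has {1, 4, 5, 7} and room 1 has {2, 4, 5, 6, 7}, leaving only 3.
Period 4, room 6: period 4 has {1, 3, 4, 5, 7} and room 6 has {1, 2, 3, 4, 5, 7}, leaving only 6.
Period 4, room 3: period 4 has {1, 3, 4, 5, 6, 7} and room 3 has {1, 3, 4, 7}, leaving only 2.
Period 3, room 3: period 3 has {1, 3, 4, 5, 7} and room 3 has {1, 2, 3, 4, 7}, leaving only 6.
Period 7 already has {2, 4, 7} and room 3 already has {1, 2, 3, 4, 6, 7}, so period 7, room 3 must be 5.

5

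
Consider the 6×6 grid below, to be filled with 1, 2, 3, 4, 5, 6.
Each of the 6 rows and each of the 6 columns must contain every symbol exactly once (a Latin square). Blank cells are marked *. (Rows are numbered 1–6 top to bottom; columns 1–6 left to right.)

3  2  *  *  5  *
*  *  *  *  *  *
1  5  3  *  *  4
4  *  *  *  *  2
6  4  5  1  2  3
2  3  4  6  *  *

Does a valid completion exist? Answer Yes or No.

Yes

No row or column among the givens repeats a symbol, and propagating forced cells runs into no contradiction.
One valid completion exists (for instance, 3 2 6 4 5 1 / 5 1 2 3 4 6 / 1 5 3 2 6 4 / 4 6 1 5 3 2 / 6 4 5 1 2 3 / 2 3 4 6 1 5).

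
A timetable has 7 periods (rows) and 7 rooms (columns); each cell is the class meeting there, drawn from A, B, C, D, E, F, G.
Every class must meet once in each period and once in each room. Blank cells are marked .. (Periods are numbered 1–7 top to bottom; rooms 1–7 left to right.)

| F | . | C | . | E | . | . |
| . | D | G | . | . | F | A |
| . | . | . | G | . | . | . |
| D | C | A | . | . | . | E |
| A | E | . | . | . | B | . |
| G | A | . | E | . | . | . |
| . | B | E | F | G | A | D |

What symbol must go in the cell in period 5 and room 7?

G

Period 1, room 2: period 1 has {C, E, F} and room 2 has {A, B, C, D, E}, leaving only G.
Period 1, room 6: period 1 has {C, E, F, G} and room 6 has {A, B, F}, leaving only D.
Period 1, room 7: period 1 has {C, D, E, F, G} and room 7 has {A, D, E}, leaving only B.
Period 1, room 4: period 1 has {B, C, D, E, F, G} and room 4 has {E, F, G}, leaving only A.
Period 3, room 2: period 3 has {G} and room 2 has {A, B, C, D, E, G}, leaving only F.
Period 3, room 7: period 3 has {F, G} and room 7 has {A, B, D, E}, leaving only C.
Period 3, room 6: period 3 has {C, F, G} and room 6 has {A, B, D, F}, leaving only E.
Period 3, room 1: period 3 has {C, E, F, G} and room 1 has {A, D, F, G}, leaving only B.
Period 3, room 3: period 3 has {B, C, E, F, G} and room 3 has {A, C, E, G}, leaving only D.
Period 3, room 5: period 3 has {B, C, D, E, F, G} and room 5 has {E, G}, leaving only A.
Period 4, room 4: period 4 has {A, C, D, E} and room 4 has {A, E, F, G}, leaving only B.
Period 2, room 4: period 2 has {A, D, F, G} and room 4 has {A, B, E, F, G}, leaving only C.
Period 2, room 1: period 2 has {A, C, D, F, G} and room 1 has {A, B, D, F, G}, leaving only E.
Period 2, room 5: period 2 has {A, C, D, E, F, G} and room 5 has {A, E, G}, leaving only B.
Period 4, room 5: period 4 has {A, B, C, D, E} and room 5 has {A, B, E, G}, leaving only F.
Period 4, room 6: period 4 has {A, B, C, D, E, F} and room 6 has {A, B, D, E, F}, leaving only G.
Period 5, room 3: period 5 has {A, B, E} and room 3 has {A, C, D, E, G}, leaving only F.
Period 5 already has {A, B, E, F} and room 7 already has {A, B, C, D, E}, so period 5, room 7 must be G.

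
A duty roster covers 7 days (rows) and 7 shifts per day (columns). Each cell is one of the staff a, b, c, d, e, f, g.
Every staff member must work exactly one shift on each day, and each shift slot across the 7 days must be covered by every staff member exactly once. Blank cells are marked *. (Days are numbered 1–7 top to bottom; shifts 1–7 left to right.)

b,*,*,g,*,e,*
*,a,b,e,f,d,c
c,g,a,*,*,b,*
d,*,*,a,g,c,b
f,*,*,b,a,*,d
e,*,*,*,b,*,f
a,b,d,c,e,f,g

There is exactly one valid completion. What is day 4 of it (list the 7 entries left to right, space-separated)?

d f e a g c b

Day 1, shift 7: day 1 has {b, e, g} and shift 7 has {b, c, d, f, g}, leaving only a.
Day 2, shift 1: day 2 has {a, b, c, d, e, f} and shift 1 has {a, b, c, d, e, f}, leaving only g.
Day 3, shift 5: day 3 has {a, b, c, g} and shift 5 has {a, b, e, f, g}, leaving only d.
Day 1, shift 5: day 1 has {a, b, e, g} and shift 5 has {a, b, d, e, f, g}, leaving only c.
Day 1, shift 3: day 1 has {a, b, c, e, g} and shift 3 has {a, b, d}, leaving only f.
Day 4, shift 3: day 4 has {a, b, c, d, g} and shift 3 has {a, b, d, f}, leaving only e.
Day 4, shift 2: day 4 has {a, b, c, d, e, g} and shift 2 has {a, b, g}, leaving only f.
So day 4 reads: d f e a g c b.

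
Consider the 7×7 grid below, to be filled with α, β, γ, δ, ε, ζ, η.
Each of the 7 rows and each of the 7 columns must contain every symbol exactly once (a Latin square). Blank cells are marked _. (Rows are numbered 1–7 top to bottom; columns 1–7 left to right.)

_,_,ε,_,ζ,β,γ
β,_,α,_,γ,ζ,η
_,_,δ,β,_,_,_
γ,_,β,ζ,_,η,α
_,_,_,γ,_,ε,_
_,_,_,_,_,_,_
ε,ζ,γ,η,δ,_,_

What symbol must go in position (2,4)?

δ

Row 4, column 5: row 4 has {α, β, γ, ζ, η} and column 5 has {γ, δ, ζ}, leaving only ε.
Row 4, column 2: row 4 has {α, β, γ, ε, ζ, η} and column 2 has {ζ}, leaving only δ.
Row 2, column 2: row 2 has {α, β, γ, ζ, η} and column 2 has {δ, ζ}, leaving only ε.
Row 2 already has {α, β, γ, ε, ζ, η} and column 4 already has {β, γ, ζ, η}, so row 2, column 4 must be δ.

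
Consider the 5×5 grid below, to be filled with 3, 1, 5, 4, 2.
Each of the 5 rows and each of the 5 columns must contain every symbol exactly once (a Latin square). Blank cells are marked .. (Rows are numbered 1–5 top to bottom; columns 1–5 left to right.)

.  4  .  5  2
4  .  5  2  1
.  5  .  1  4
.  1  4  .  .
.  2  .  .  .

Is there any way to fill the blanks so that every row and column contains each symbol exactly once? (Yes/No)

No row or column among the givens repeats a symbol, and propagating forced cells runs into no contradiction.
One valid completion exists (for instance, 1 4 3 5 2 / 4 3 5 2 1 / 3 5 2 1 4 / 2 1 4 3 5 / 5 2 1 4 3).

Yes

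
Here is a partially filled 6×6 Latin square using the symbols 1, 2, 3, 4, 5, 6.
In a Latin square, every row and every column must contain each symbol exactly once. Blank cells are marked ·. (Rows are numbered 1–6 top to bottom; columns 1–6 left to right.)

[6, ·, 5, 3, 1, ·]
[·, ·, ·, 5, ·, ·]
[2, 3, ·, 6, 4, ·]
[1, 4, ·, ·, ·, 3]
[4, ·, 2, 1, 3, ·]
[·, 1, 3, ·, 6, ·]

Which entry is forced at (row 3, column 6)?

5

Row 1, column 2: row 1 has {1, 3, 5, 6} and column 2 has {1, 3, 4}, leaving only 2.
Row 1, column 6: row 1 has {1, 2, 3, 5, 6} and column 6 has {3}, leaving only 4.
Row 2, column 1: row 2 has {5} and column 1 has {1, 2, 4, 6}, leaving only 3.
Row 2, column 2: row 2 has {3, 5} and column 2 has {1, 2, 3, 4}, leaving only 6.
Row 2, column 5: row 2 has {3, 5, 6} and column 5 has {1, 3, 4, 6}, leaving only 2.
Row 2, column 6: row 2 has {2, 3, 5, 6} and column 6 has {3, 4}, leaving only 1.
Row 3 already has {2, 3, 4, 6} and column 6 already has {1, 3, 4}, so row 3, column 6 must be 5.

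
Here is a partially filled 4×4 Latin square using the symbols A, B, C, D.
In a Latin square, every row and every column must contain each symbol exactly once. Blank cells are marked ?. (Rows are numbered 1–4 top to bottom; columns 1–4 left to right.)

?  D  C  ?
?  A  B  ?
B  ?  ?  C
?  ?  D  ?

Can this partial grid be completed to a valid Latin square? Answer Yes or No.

No

Row 3, column 2: row 3 together with column 2 already contain {A, B, C, D} — every symbol — so nothing can go there. The grid has no valid completion.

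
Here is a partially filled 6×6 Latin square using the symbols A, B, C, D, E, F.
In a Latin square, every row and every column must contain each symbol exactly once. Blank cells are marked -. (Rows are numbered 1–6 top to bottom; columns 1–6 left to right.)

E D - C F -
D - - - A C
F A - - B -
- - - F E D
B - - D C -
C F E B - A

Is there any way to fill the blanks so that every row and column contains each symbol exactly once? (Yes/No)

No

Row 1, column 6: row 1 has {C, D, E, F} and column 6 has {A, C, D}, so it must be B.
Row 1, column 3: row 1 has {B, C, D, E, F} and column 3 has {E}, so it must be A.
Row 2, column 4: row 2 has {A, C, D} and column 4 has {B, C, D, F}, so it must be E.
Now row 3, column 4: row 3 together with column 4 already contain {A, B, C, D, E, F} — every symbol — so nothing can go there. The grid has no valid completion.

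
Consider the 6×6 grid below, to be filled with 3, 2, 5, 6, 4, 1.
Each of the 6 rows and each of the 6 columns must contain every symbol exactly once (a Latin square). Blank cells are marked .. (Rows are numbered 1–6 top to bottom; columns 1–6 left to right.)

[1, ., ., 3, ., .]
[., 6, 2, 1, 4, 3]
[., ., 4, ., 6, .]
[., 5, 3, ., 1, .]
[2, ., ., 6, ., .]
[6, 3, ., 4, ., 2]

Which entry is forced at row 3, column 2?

2

Row 2, column 1: row 2 has {3, 2, 6, 4, 1} and column 1 has {2, 6, 1}, leaving only 5.
Row 3, column 1: row 3 has {6, 4} and column 1 has {2, 5, 6, 1}, leaving only 3.
Row 4, column 1: row 4 has {3, 5, 1} and column 1 has {3, 2, 5, 6, 1}, leaving only 4.
Row 4, column 4: row 4 has {3, 5, 4, 1} and column 4 has {3, 6, 4, 1}, leaving only 2.
Row 3, column 4: row 3 has {3, 6, 4} and column 4 has {3, 2, 6, 4, 1}, leaving only 5.
Row 3, column 6: row 3 has {3, 5, 6, 4} and column 6 has {3, 2}, leaving only 1.
Row 3 already has {3, 5, 6, 4, 1} and column 2 already has {3, 5, 6}, so row 3, column 2 must be 2.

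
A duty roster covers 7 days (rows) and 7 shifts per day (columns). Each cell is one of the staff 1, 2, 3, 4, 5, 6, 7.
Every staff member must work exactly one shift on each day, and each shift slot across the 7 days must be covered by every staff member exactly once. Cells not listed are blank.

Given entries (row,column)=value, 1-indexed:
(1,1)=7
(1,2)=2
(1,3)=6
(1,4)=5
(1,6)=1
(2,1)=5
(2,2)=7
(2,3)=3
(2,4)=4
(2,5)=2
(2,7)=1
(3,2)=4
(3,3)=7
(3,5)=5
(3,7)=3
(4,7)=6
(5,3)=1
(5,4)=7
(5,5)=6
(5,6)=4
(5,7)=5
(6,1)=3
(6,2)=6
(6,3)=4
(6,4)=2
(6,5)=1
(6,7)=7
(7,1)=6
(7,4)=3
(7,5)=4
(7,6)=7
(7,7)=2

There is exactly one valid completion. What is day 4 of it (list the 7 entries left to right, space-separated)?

Day 4, shift 4: day 4 has {6} and shift 4 has {2, 3, 4, 5, 7}, leaving only 1.
Day 1, shift 5: day 1 has {1, 2, 5, 6, 7} and shift 5 has {1, 2, 4, 5, 6}, leaving only 3.
Day 4, shift 5: day 4 has {1, 6} and shift 5 has {1, 2, 3, 4, 5, 6}, leaving only 7.
Day 1, shift 7: day 1 has {1, 2, 3, 5, 6, 7} and shift 7 has {1, 2, 3, 5, 6, 7}, leaving only 4.
Day 2, shift 6: day 2 has {1, 2, 3, 4, 5, 7} and shift 6 has {1, 4, 7}, leaving only 6.
Day 3, shift 4: day 3 has {3, 4, 5, 7} and shift 4 has {1, 2, 3, 4, 5, 7}, leaving only 6.
Day 3, shift 6: day 3 has {3, 4, 5, 6, 7} and shift 6 has {1, 4, 6, 7}, leaving only 2.
Day 3, shift 1: day 3 has {2, 3, 4, 5, 6, 7} and shift 1 has {3, 5, 6, 7}, leaving only 1.
Day 5, shift 1: day 5 has {1, 4, 5, 6, 7} and shift 1 has {1, 3, 5, 6, 7}, leaving only 2.
Day 4, shift 1: day 4 has {1, 6, 7} and shift 1 has {1, 2, 3, 5, 6, 7}, leaving only 4.
Day 5, shift 2: day 5 has {1, 2, 4, 5, 6, 7} and shift 2 has {2, 4, 6, 7}, leaving only 3.
Day 4, shift 2: day 4 has {1, 4, 6, 7} and shift 2 has {2, 3, 4, 6, 7}, leaving only 5.
Day 4, shift 3: day 4 has {1, 4, 5, 6, 7} and shift 3 has {1, 3, 4, 6, 7}, leaving only 2.
Day 4, shift 6: day 4 has {1, 2, 4, 5, 6, 7} and shift 6 has {1, 2, 4, 6, 7}, leaving only 3.
So day 4 reads: 4 5 2 1 7 3 6.

4 5 2 1 7 3 6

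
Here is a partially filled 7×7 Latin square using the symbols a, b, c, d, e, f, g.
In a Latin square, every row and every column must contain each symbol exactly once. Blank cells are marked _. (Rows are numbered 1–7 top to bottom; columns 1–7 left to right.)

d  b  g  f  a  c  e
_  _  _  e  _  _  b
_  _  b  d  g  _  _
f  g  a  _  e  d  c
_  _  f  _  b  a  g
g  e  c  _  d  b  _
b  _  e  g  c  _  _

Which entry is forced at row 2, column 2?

c

Row 2, column 3: row 2 has {b, e} and column 3 has {a, b, c, e, f, g}, leaving only d.
Row 2, column 5: row 2 has {b, d, e} and column 5 has {a, b, c, d, e, g}, leaving only f.
Row 2, column 6: row 2 has {b, d, e, f} and column 6 has {a, b, c, d}, leaving only g.
Row 4, column 4: row 4 has {a, c, d, e, f, g} and column 4 has {d, e, f, g}, leaving only b.
Row 5, column 4: row 5 has {a, b, f, g} and column 4 has {b, d, e, f, g}, leaving only c.
Row 5, column 1: row 5 has {a, b, c, f, g} and column 1 has {b, d, f, g}, leaving only e.
Row 5, column 2: row 5 has {a, b, c, e, f, g} and column 2 has {b, e, g}, leaving only d.
Row 6, column 4: row 6 has {b, c, d, e, g} and column 4 has {b, c, d, e, f, g}, leaving only a.
Row 6, column 7: row 6 has {a, b, c, d, e, g} and column 7 has {b, c, e, g}, leaving only f.
Row 3, column 7: row 3 has {b, d, g} and column 7 has {b, c, e, f, g}, leaving only a.
Row 3, column 1: row 3 has {a, b, d, g} and column 1 has {b, d, e, f, g}, leaving only c.
Row 2, column 1: row 2 has {b, d, e, f, g} and column 1 has {b, c, d, e, f, g}, leaving only a.
Row 2 already has {a, b, d, e, f, g} and column 2 already has {b, d, e, g}, so row 2, column 2 must be c.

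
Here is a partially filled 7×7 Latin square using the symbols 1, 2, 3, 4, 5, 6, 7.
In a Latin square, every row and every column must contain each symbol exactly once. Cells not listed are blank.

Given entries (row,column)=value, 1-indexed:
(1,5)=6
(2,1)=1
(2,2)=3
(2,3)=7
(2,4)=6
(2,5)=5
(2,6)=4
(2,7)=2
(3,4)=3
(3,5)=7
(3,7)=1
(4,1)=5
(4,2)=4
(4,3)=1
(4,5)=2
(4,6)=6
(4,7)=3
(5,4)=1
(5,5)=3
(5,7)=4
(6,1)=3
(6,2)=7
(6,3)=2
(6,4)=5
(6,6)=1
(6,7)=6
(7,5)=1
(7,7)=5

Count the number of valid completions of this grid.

Row 1, column 1: eliminating its row and column leaves {2, 4, 7}.
Row 1, column 2: eliminating its row and column leaves {1, 2, 5}.
Row 1, column 3: eliminating its row and column leaves {3, 4, 5}.
Row 1, column 4: eliminating its row and column leaves {2, 4, 7}.
Row 1, column 6: eliminating its row and column leaves {2, 3, 5, 7}.
Row 1, column 7: eliminating its row and column leaves {7}.
Row 3, column 1: eliminating its row and column leaves {2, 4, 6}.
Row 3, column 2: eliminating its row and column leaves {2, 5, 6}.
Row 3, column 3: eliminating its row and column leaves {4, 5, 6}.
Row 3, column 6: eliminating its row and column leaves {2, 5}.
Row 4, column 4: eliminating its row and column leaves {7}.
Row 5, column 1: eliminating its row and column leaves {2, 6, 7}.
Row 5, column 2: eliminating its row and column leaves {2, 5, 6}.
Row 5, column 3: eliminating its row and column leaves {5, 6}.
Row 5, column 6: eliminating its row and column leaves {2, 5, 7}.
Row 6, column 5: eliminating its row and column leaves {4}.
Row 7, column 1: eliminating its row and column leaves {2, 4, 6, 7}.
Row 7, column 2: eliminating its row and column leaves {2, 6}.
Row 7, column 3: eliminating its row and column leaves {3, 4, 6}.
Row 7, column 4: eliminating its row and column leaves {2, 4, 7}.
Row 7, column 6: eliminating its row and column leaves {2, 3, 7}.
Enumerating the assignments across these blanks that avoid any row or column repeat gives 8 completions.

8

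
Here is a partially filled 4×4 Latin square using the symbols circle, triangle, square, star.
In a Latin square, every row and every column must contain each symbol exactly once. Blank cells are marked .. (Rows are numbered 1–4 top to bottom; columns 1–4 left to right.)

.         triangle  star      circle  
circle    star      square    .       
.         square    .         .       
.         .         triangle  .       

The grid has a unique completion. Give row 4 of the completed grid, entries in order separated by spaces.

Row 4, column 2: row 4 has {triangle} and column 2 has {triangle, square, star}, leaving only circle.
Row 1, column 1: row 1 has {circle, triangle, star} and column 1 has {circle}, leaving only square.
Row 4, column 1: row 4 has {circle, triangle} and column 1 has {circle, square}, leaving only star.
Row 4, column 4: row 4 has {circle, triangle, star} and column 4 has {circle}, leaving only square.
So row 4 reads: star circle triangle square.

star circle triangle square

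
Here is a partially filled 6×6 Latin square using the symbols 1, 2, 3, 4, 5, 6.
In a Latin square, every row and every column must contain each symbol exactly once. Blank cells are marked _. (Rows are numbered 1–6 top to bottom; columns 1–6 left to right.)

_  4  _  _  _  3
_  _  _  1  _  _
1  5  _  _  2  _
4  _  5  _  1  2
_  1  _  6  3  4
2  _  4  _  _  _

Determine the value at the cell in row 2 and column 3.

Row 3, column 6: row 3 has {1, 2, 5} and column 6 has {2, 3, 4}, leaving only 6.
Row 2, column 6: row 2 has {1} and column 6 has {2, 3, 4, 6}, leaving only 5.
Row 3, column 3: row 3 has {1, 2, 5, 6} and column 3 has {4, 5}, leaving only 3.
Row 3, column 4: row 3 has {1, 2, 3, 5, 6} and column 4 has {1, 6}, leaving only 4.
Row 4, column 4: row 4 has {1, 2, 4, 5} and column 4 has {1, 4, 6}, leaving only 3.
Row 4, column 2: row 4 has {1, 2, 3, 4, 5} and column 2 has {1, 4, 5}, leaving only 6.
Row 5, column 1: row 5 has {1, 3, 4, 6} and column 1 has {1, 2, 4}, leaving only 5.
Row 1, column 1: row 1 has {3, 4} and column 1 has {1, 2, 4, 5}, leaving only 6.
Row 1, column 5: row 1 has {3, 4, 6} and column 5 has {1, 2, 3}, leaving only 5.
Row 1, column 4: row 1 has {3, 4, 5, 6} and column 4 has {1, 3, 4, 6}, leaving only 2.
Row 1, column 3: row 1 has {2, 3, 4, 5, 6} and column 3 has {3, 4, 5}, leaving only 1.
Row 2, column 1: row 2 has {1, 5} and column 1 has {1, 2, 4, 5, 6}, leaving only 3.
Row 2, column 2: row 2 has {1, 3, 5} and column 2 has {1, 4, 5, 6}, leaving only 2.
Row 2 already has {1, 2, 3, 5} and column 3 already has {1, 3, 4, 5}, so row 2, column 3 must be 6.

6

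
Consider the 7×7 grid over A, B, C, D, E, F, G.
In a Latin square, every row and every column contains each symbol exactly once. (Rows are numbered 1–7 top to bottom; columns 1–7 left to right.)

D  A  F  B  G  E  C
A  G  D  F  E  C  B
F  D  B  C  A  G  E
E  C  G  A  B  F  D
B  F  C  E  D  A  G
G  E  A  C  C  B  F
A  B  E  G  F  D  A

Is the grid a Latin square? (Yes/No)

No

Row 6 contains C twice (at columns 4 and 5); row 7 is also not a permutation.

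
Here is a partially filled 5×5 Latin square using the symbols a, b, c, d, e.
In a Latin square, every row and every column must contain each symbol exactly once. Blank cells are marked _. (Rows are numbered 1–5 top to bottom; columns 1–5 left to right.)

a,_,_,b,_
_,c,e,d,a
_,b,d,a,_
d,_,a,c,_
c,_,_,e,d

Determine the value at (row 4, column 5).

b

Row 1, column 3: row 1 has {a, b} and column 3 has {a, d, e}, leaving only c.
Row 1, column 5: row 1 has {a, b, c} and column 5 has {a, d}, leaving only e.
Row 4 already has {a, c, d} and column 5 already has {a, d, e}, so row 4, column 5 must be b.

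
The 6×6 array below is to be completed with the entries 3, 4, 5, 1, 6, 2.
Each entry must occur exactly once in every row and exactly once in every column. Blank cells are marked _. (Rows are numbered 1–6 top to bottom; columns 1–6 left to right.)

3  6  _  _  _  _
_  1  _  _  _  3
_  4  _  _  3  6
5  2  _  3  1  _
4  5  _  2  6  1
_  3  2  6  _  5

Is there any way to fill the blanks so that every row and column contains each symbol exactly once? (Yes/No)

No row or column among the givens repeats a symbol, and propagating forced cells runs into no contradiction.
One valid completion exists (for instance, 3 6 4 1 5 2 / 6 1 5 4 2 3 / 2 4 1 5 3 6 / 5 2 6 3 1 4 / 4 5 3 2 6 1 / 1 3 2 6 4 5).

Yes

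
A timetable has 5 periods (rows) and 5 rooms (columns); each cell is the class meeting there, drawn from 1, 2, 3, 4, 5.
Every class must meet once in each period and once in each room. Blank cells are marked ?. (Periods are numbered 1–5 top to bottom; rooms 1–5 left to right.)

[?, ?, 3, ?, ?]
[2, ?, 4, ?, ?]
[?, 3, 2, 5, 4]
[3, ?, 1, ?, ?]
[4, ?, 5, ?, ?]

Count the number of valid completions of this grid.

Period 1, room 1: eliminating its period and room leaves {1, 5}.
Period 1, room 2: eliminating its period and room leaves {1, 2, 4, 5}.
Period 1, room 4: eliminating its period and room leaves {1, 2, 4}.
Period 1, room 5: eliminating its period and room leaves {1, 2, 5}.
Period 2, room 2: eliminating its period and room leaves {1, 5}.
Period 2, room 4: eliminating its period and room leaves {1, 3}.
Period 2, room 5: eliminating its period and room leaves {1, 3, 5}.
Period 3, room 1: eliminating its period and room leaves {1}.
Period 4, room 2: eliminating its period and room leaves {2, 4, 5}.
Period 4, room 4: eliminating its period and room leaves {2, 4}.
Period 4, room 5: eliminating its period and room leaves {2, 5}.
Period 5, room 2: eliminating its period and room leaves {1, 2}.
Period 5, room 4: eliminating its period and room leaves {1, 2, 3}.
Period 5, room 5: eliminating its period and room leaves {1, 2, 3}.
Enumerating the assignments across these blanks that avoid any period or room repeat gives 6 completions.

6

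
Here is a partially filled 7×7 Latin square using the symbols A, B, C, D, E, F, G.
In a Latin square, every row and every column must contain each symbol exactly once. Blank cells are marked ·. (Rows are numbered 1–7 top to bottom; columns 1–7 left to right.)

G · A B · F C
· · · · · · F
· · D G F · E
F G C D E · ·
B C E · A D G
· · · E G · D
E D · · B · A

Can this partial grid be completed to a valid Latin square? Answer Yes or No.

No row or column among the givens repeats a symbol, and propagating forced cells runs into no contradiction.
One valid completion exists (for instance, G E A B D F C / D B G A C E F / C A D G F B E / F G C D E A B / B C E F A D G / A F B E G C D / E D F C B G A).

Yes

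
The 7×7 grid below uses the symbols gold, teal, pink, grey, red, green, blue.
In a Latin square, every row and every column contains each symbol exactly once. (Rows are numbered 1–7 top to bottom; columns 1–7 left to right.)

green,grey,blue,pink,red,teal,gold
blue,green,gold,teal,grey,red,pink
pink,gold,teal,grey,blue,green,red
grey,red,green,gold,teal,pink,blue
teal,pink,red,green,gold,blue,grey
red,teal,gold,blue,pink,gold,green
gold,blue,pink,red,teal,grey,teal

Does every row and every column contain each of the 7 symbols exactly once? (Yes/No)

Row 7 contains teal twice (at columns 5 and 7); row 6 is also not a permutation.

No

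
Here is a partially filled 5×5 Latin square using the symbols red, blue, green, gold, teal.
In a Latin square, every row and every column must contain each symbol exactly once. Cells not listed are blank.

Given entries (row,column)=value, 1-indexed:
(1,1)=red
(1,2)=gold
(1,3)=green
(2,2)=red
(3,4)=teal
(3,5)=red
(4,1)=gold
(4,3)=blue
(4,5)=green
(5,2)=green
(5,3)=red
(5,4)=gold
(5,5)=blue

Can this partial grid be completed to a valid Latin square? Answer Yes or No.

Yes

No row or column among the givens repeats a symbol, and propagating forced cells runs into no contradiction.
One valid completion exists (for instance, red gold green blue teal / blue red teal green gold / green blue gold teal red / gold teal blue red green / teal green red gold blue).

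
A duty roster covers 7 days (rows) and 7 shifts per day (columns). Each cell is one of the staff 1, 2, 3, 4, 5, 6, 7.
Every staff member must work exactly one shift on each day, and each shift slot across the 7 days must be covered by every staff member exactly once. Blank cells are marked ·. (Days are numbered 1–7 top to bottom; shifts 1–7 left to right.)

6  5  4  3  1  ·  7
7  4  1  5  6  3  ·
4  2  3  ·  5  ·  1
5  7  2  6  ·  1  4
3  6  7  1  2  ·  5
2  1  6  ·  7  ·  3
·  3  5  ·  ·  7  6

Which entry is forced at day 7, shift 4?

Day 1, shift 6: day 1 has {1, 3, 4, 5, 6, 7} and shift 6 has {1, 3, 7}, leaving only 2.
Day 2, shift 7: day 2 has {1, 3, 4, 5, 6, 7} and shift 7 has {1, 3, 4, 5, 6, 7}, leaving only 2.
Day 3, shift 4: day 3 has {1, 2, 3, 4, 5} and shift 4 has {1, 3, 5, 6}, leaving only 7.
Day 3, shift 6: day 3 has {1, 2, 3, 4, 5, 7} and shift 6 has {1, 2, 3, 7}, leaving only 6.
Day 4, shift 5: day 4 has {1, 2, 4, 5, 6, 7} and shift 5 has {1, 2, 5, 6, 7}, leaving only 3.
Day 5, shift 6: day 5 has {1, 2, 3, 5, 6, 7} and shift 6 has {1, 2, 3, 6, 7}, leaving only 4.
Day 6, shift 4: day 6 has {1, 2, 3, 6, 7} and shift 4 has {1, 3, 5, 6, 7}, leaving only 4.
Day 7 already has {3, 5, 6, 7} and shift 4 already has {1, 3, 4, 5, 6, 7}, so day 7, shift 4 must be 2.

2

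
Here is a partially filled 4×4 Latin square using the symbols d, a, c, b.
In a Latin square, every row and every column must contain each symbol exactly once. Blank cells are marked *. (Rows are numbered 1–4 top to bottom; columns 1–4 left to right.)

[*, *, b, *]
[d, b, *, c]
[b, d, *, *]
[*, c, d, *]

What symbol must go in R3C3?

c

Row 1, column 2: row 1 has {b} and column 2 has {d, c, b}, leaving only a.
Row 1, column 1: row 1 has {a, b} and column 1 has {d, b}, leaving only c.
Row 1, column 4: row 1 has {a, c, b} and column 4 has {c}, leaving only d.
Row 2, column 3: row 2 has {d, c, b} and column 3 has {d, b}, leaving only a.
Row 3 already has {d, b} and column 3 already has {d, a, b}, so row 3, column 3 must be c.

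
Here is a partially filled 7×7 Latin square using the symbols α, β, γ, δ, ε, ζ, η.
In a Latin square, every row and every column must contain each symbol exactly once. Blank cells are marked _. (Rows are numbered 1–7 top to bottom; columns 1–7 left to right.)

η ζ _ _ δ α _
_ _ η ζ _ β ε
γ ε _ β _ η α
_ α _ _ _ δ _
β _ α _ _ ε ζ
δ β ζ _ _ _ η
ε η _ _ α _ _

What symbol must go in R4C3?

Row 2, column 1: row 2 has {β, ε, ζ, η} and column 1 has {β, γ, δ, ε, η}, leaving only α.
Row 2, column 5: row 2 has {α, β, ε, ζ, η} and column 5 has {α, δ}, leaving only γ.
Row 2, column 2: row 2 has {α, β, γ, ε, ζ, η} and column 2 has {α, β, ε, ζ, η}, leaving only δ.
Row 3, column 3: row 3 has {α, β, γ, ε, η} and column 3 has {α, ζ, η}, leaving only δ.
Row 3, column 5: row 3 has {α, β, γ, δ, ε, η} and column 5 has {α, γ, δ}, leaving only ζ.
Row 4, column 1: row 4 has {α, δ} and column 1 has {α, β, γ, δ, ε, η}, leaving only ζ.
Row 5, column 2: row 5 has {α, β, ε, ζ} and column 2 has {α, β, δ, ε, ζ, η}, leaving only γ.
Row 5, column 5: row 5 has {α, β, γ, ε, ζ} and column 5 has {α, γ, δ, ζ}, leaving only η.
Row 5, column 4: row 5 has {α, β, γ, ε, ζ, η} and column 4 has {β, ζ}, leaving only δ.
Row 6, column 5: row 6 has {β, δ, ζ, η} and column 5 has {α, γ, δ, ζ, η}, leaving only ε.
Row 4, column 5: row 4 has {α, δ, ζ} and column 5 has {α, γ, δ, ε, ζ, η}, leaving only β.
Row 4, column 7: row 4 has {α, β, δ, ζ} and column 7 has {α, ε, ζ, η}, leaving only γ.
Row 4 already has {α, β, γ, δ, ζ} and column 3 already has {α, δ, ζ, η}, so row 4, column 3 must be ε.

ε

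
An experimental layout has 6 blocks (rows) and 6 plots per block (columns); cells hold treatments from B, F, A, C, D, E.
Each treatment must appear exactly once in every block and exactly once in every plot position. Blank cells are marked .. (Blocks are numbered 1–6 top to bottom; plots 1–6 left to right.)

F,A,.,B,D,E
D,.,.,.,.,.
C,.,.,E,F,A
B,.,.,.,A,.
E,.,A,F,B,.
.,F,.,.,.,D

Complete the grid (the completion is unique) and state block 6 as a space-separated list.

Block 6, plot 1: block 6 has {F, D} and plot 1 has {B, F, C, D, E}, leaving only A.
Block 6, plot 4: block 6 has {F, A, D} and plot 4 has {B, F, E}, leaving only C.
Block 6, plot 5: block 6 has {F, A, C, D} and plot 5 has {B, F, A, D}, leaving only E.
Block 6, plot 3: block 6 has {F, A, C, D, E} and plot 3 has {A}, leaving only B.
So block 6 reads: A F B C E D.

A F B C E D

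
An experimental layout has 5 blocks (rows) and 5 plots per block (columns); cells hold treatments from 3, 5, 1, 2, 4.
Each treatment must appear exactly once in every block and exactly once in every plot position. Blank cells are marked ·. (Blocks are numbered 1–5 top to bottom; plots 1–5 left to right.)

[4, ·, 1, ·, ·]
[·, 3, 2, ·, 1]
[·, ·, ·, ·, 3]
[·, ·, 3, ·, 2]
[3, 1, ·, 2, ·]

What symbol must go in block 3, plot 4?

1

Block 1, plot 5: block 1 has {1, 4} and plot 5 has {3, 1, 2}, leaving only 5.
Block 1, plot 2: block 1 has {5, 1, 4} and plot 2 has {3, 1}, leaving only 2.
Block 1, plot 4: block 1 has {5, 1, 2, 4} and plot 4 has {2}, leaving only 3.
Block 2, plot 1: block 2 has {3, 1, 2} and plot 1 has {3, 4}, leaving only 5.
Block 2, plot 4: block 2 has {3, 5, 1, 2} and plot 4 has {3, 2}, leaving only 4.
Block 4, plot 1: block 4 has {3, 2} and plot 1 has {3, 5, 4}, leaving only 1.
Block 3, plot 1: block 3 has {3} and plot 1 has {3, 5, 1, 4}, leaving only 2.
Block 4, plot 4: block 4 has {3, 1, 2} and plot 4 has {3, 2, 4}, leaving only 5.
Block 3 already has {3, 2} and plot 4 already has {3, 5, 2, 4}, so block 3, plot 4 must be 1.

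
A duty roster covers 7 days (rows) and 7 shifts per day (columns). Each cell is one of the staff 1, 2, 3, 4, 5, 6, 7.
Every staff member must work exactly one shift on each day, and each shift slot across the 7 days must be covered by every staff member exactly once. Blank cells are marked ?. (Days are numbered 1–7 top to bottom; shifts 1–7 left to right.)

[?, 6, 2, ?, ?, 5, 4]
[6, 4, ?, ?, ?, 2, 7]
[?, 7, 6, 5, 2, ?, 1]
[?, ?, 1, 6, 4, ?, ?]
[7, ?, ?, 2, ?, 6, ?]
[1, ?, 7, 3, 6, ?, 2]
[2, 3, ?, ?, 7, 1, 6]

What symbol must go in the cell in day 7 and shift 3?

Day 1, shift 1: day 1 has {2, 4, 5, 6} and shift 1 has {1, 2, 6, 7}, leaving only 3.
Day 1, shift 5: day 1 has {2, 3, 4, 5, 6} and shift 5 has {2, 4, 6, 7}, leaving only 1.
Day 1, shift 4: day 1 has {1, 2, 3, 4, 5, 6} and shift 4 has {2, 3, 5, 6}, leaving only 7.
Day 2, shift 4: day 2 has {2, 4, 6, 7} and shift 4 has {2, 3, 5, 6, 7}, leaving only 1.
Day 3, shift 1: day 3 has {1, 2, 5, 6, 7} and shift 1 has {1, 2, 3, 6, 7}, leaving only 4.
Day 3, shift 6: day 3 has {1, 2, 4, 5, 6, 7} and shift 6 has {1, 2, 5, 6}, leaving only 3.
Day 4, shift 1: day 4 has {1, 4, 6} and shift 1 has {1, 2, 3, 4, 6, 7}, leaving only 5.
Day 4, shift 2: day 4 has {1, 4, 5, 6} and shift 2 has {3, 4, 6, 7}, leaving only 2.
Day 4, shift 6: day 4 has {1, 2, 4, 5, 6} and shift 6 has {1, 2, 3, 5, 6}, leaving only 7.
Day 4, shift 7: day 4 has {1, 2, 4, 5, 6, 7} and shift 7 has {1, 2, 4, 6, 7}, leaving only 3.
Day 5, shift 7: day 5 has {2, 6, 7} and shift 7 has {1, 2, 3, 4, 6, 7}, leaving only 5.
Day 5, shift 2: day 5 has {2, 5, 6, 7} and shift 2 has {2, 3, 4, 6, 7}, leaving only 1.
Day 5, shift 5: day 5 has {1, 2, 5, 6, 7} and shift 5 has {1, 2, 4, 6, 7}, leaving only 3.
Day 2, shift 5: day 2 has {1, 2, 4, 6, 7} and shift 5 has {1, 2, 3, 4, 6, 7}, leaving only 5.
Day 2, shift 3: day 2 has {1, 2, 4, 5, 6, 7} and shift 3 has {1, 2, 6, 7}, leaving only 3.
Day 5, shift 3: day 5 has {1, 2, 3, 5, 6, 7} and shift 3 has {1, 2, 3, 6, 7}, leaving only 4.
Day 7 already has {1, 2, 3, 6, 7} and shift 3 already has {1, 2, 3, 4, 6, 7}, so day 7, shift 3 must be 5.

5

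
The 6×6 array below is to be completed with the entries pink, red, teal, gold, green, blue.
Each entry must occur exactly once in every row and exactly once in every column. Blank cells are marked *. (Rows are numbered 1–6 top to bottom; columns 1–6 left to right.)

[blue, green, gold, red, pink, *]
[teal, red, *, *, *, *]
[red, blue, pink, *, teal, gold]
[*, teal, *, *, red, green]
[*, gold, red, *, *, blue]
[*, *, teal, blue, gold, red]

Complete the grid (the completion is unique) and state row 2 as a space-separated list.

Row 2, column 6: row 2 has {red, teal} and column 6 has {red, gold, green, blue}, leaving only pink.
Row 1, column 6: row 1 has {pink, red, gold, green, blue} and column 6 has {pink, red, gold, green, blue}, leaving only teal.
Row 3, column 4: row 3 has {pink, red, teal, gold, blue} and column 4 has {red, blue}, leaving only green.
Row 2, column 4: row 2 has {pink, red, teal} and column 4 has {red, green, blue}, leaving only gold.
Row 4, column 3: row 4 has {red, teal, green} and column 3 has {pink, red, teal, gold}, leaving only blue.
Row 2, column 3: row 2 has {pink, red, teal, gold} and column 3 has {pink, red, teal, gold, blue}, leaving only green.
Row 2, column 5: row 2 has {pink, red, teal, gold, green} and column 5 has {pink, red, teal, gold}, leaving only blue.
So row 2 reads: teal red green gold blue pink.

teal red green gold blue pink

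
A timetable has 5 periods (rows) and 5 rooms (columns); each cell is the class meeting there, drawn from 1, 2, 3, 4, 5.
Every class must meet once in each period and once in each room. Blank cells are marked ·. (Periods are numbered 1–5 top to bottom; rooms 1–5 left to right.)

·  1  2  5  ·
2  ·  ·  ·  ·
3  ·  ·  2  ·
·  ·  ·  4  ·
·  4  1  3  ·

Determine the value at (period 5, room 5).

Period 1, room 1: period 1 has {1, 2, 5} and room 1 has {2, 3}, leaving only 4.
Period 1, room 5: period 1 has {1, 2, 4, 5} and room 5 has {}, leaving only 3.
Period 2, room 4: period 2 has {2} and room 4 has {2, 3, 4, 5}, leaving only 1.
Period 3, room 2: period 3 has {2, 3} and room 2 has {1, 4}, leaving only 5.
Period 2, room 2: period 2 has {1, 2} and room 2 has {1, 4, 5}, leaving only 3.
Period 3, room 3: period 3 has {2, 3, 5} and room 3 has {1, 2}, leaving only 4.
Period 2, room 3: period 2 has {1, 2, 3} and room 3 has {1, 2, 4}, leaving only 5.
Period 2, room 5: period 2 has {1, 2, 3, 5} and room 5 has {3}, leaving only 4.
Period 3, room 5: period 3 has {2, 3, 4, 5} and room 5 has {3, 4}, leaving only 1.
Period 4, room 2: period 4 has {4} and room 2 has {1, 3, 4, 5}, leaving only 2.
Period 4, room 3: period 4 has {2, 4} and room 3 has {1, 2, 4, 5}, leaving only 3.
Period 4, room 5: period 4 has {2, 3, 4} and room 5 has {1, 3, 4}, leaving only 5.
Period 5 already has {1, 3, 4} and room 5 already has {1, 3, 4, 5}, so period 5, room 5 must be 2.

2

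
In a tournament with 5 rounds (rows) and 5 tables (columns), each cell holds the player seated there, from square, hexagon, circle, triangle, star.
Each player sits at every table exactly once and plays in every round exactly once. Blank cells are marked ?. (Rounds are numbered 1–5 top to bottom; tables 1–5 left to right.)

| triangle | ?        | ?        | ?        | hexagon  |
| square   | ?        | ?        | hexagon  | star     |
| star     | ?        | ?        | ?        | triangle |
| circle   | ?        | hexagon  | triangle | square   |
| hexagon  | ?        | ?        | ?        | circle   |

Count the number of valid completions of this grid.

Round 1, table 2: eliminating its round and table leaves {square, circle, star}.
Round 1, table 3: eliminating its round and table leaves {square, circle, star}.
Round 1, table 4: eliminating its round and table leaves {square, circle, star}.
Round 2, table 2: eliminating its round and table leaves {circle, triangle}.
Round 2, table 3: eliminating its round and table leaves {circle, triangle}.
Round 3, table 2: eliminating its round and table leaves {square, hexagon, circle}.
Round 3, table 3: eliminating its round and table leaves {square, circle}.
Round 3, table 4: eliminating its round and table leaves {square, circle}.
Round 4, table 2: eliminating its round and table leaves {star}.
Round 5, table 2: eliminating its round and table leaves {square, triangle, star}.
Round 5, table 3: eliminating its round and table leaves {square, triangle, star}.
Round 5, table 4: eliminating its round and table leaves {square, star}.
Enumerating the assignments across these blanks that avoid any round or table repeat gives 3 completions.

3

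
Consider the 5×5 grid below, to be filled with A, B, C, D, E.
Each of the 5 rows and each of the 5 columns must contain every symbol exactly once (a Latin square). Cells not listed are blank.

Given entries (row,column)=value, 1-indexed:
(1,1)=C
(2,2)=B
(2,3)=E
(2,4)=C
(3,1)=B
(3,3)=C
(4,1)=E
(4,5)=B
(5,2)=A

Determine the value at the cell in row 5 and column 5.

Row 5, column 1: row 5 has {A} and column 1 has {B, C, E}, leaving only D.
Row 2, column 1: row 2 has {B, C, E} and column 1 has {B, C, D, E}, leaving only A.
Row 2, column 5: row 2 has {A, B, C, E} and column 5 has {B}, leaving only D.
Row 5, column 3: row 5 has {A, D} and column 3 has {C, E}, leaving only B.
Row 5, column 4: row 5 has {A, B, D} and column 4 has {C}, leaving only E.
Row 5 already has {A, B, D, E} and column 5 already has {B, D}, so row 5, column 5 must be C.

C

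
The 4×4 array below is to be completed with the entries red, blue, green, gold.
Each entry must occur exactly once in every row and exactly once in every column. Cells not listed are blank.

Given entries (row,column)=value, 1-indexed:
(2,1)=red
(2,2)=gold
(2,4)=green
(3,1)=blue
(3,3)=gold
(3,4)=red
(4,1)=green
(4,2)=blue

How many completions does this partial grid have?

Row 1, column 1: eliminating its row and column leaves {gold}.
Row 1, column 2: eliminating its row and column leaves {red, green}.
Row 1, column 3: eliminating its row and column leaves {red, blue, green}.
Row 1, column 4: eliminating its row and column leaves {blue, gold}.
Row 2, column 3: eliminating its row and column leaves {blue}.
Row 3, column 2: eliminating its row and column leaves {green}.
Row 4, column 3: eliminating its row and column leaves {red}.
Row 4, column 4: eliminating its row and column leaves {gold}.
Only one assignment across all blanks avoids any row or column repeat, giving 1 completion.

1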